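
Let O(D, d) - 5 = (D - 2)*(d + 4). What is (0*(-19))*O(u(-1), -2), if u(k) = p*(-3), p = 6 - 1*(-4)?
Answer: 0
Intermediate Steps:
p = 10 (p = 6 + 4 = 10)
u(k) = -30 (u(k) = 10*(-3) = -30)
O(D, d) = 5 + (-2 + D)*(4 + d) (O(D, d) = 5 + (D - 2)*(d + 4) = 5 + (-2 + D)*(4 + d))
(0*(-19))*O(u(-1), -2) = (0*(-19))*(-3 - 2*(-2) + 4*(-30) - 30*(-2)) = 0*(-3 + 4 - 120 + 60) = 0*(-59) = 0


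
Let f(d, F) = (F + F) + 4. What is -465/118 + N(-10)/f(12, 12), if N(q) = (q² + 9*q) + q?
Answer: -465/118 ≈ -3.9407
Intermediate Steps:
N(q) = q² + 10*q
f(d, F) = 4 + 2*F (f(d, F) = 2*F + 4 = 4 + 2*F)
-465/118 + N(-10)/f(12, 12) = -465/118 + (-10*(10 - 10))/(4 + 2*12) = -465*1/118 + (-10*0)/(4 + 24) = -465/118 + 0/28 = -465/118 + 0*(1/28) = -465/118 + 0 = -465/118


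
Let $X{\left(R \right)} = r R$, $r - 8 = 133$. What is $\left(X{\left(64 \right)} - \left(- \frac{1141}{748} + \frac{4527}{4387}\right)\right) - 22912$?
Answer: $- \frac{45571519317}{3281476} \approx -13888.0$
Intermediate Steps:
$r = 141$ ($r = 8 + 133 = 141$)
$X{\left(R \right)} = 141 R$
$\left(X{\left(64 \right)} - \left(- \frac{1141}{748} + \frac{4527}{4387}\right)\right) - 22912 = \left(141 \cdot 64 - \left(- \frac{1141}{748} + \frac{4527}{4387}\right)\right) - 22912 = \left(9024 - - \frac{1619371}{3281476}\right) - 22912 = \left(9024 + \left(\frac{1141}{748} - \frac{4527}{4387}\right)\right) - 22912 = \left(9024 + \frac{1619371}{3281476}\right) - 22912 = \frac{29613658795}{3281476} - 22912 = - \frac{45571519317}{3281476}$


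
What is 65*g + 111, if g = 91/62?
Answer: 12797/62 ≈ 206.40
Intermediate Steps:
g = 91/62 (g = 91*(1/62) = 91/62 ≈ 1.4677)
65*g + 111 = 65*(91/62) + 111 = 5915/62 + 111 = 12797/62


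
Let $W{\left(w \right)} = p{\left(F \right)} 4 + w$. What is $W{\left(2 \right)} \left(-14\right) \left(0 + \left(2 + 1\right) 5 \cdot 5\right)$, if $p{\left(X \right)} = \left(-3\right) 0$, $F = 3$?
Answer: $-2100$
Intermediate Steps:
$p{\left(X \right)} = 0$
$W{\left(w \right)} = w$ ($W{\left(w \right)} = 0 \cdot 4 + w = 0 + w = w$)
$W{\left(2 \right)} \left(-14\right) \left(0 + \left(2 + 1\right) 5 \cdot 5\right) = 2 \left(-14\right) \left(0 + \left(2 + 1\right) 5 \cdot 5\right) = - 28 \left(0 + 3 \cdot 5 \cdot 5\right) = - 28 \left(0 + 15 \cdot 5\right) = - 28 \left(0 + 75\right) = \left(-28\right) 75 = -2100$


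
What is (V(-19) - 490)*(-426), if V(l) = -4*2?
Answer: 212148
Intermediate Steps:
V(l) = -8
(V(-19) - 490)*(-426) = (-8 - 490)*(-426) = -498*(-426) = 212148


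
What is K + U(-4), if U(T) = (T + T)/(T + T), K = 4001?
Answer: 4002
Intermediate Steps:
U(T) = 1 (U(T) = (2*T)/((2*T)) = (2*T)*(1/(2*T)) = 1)
K + U(-4) = 4001 + 1 = 4002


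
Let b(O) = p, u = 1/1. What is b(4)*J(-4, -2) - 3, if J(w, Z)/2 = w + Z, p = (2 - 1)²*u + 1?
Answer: -27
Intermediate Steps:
u = 1 (u = 1*1 = 1)
p = 2 (p = (2 - 1)²*1 + 1 = 1²*1 + 1 = 1*1 + 1 = 1 + 1 = 2)
b(O) = 2
J(w, Z) = 2*Z + 2*w (J(w, Z) = 2*(w + Z) = 2*(Z + w) = 2*Z + 2*w)
b(4)*J(-4, -2) - 3 = 2*(2*(-2) + 2*(-4)) - 3 = 2*(-4 - 8) - 3 = 2*(-12) - 3 = -24 - 3 = -27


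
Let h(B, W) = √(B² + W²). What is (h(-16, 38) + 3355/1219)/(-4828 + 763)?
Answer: -671/991047 - 2*√17/813 ≈ -0.010820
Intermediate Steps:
(h(-16, 38) + 3355/1219)/(-4828 + 763) = (√((-16)² + 38²) + 3355/1219)/(-4828 + 763) = (√(256 + 1444) + 3355*(1/1219))/(-4065) = (√1700 + 3355/1219)*(-1/4065) = (10*√17 + 3355/1219)*(-1/4065) = (3355/1219 + 10*√17)*(-1/4065) = -671/991047 - 2*√17/813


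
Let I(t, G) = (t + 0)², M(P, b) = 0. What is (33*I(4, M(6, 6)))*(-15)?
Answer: -7920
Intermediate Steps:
I(t, G) = t²
(33*I(4, M(6, 6)))*(-15) = (33*4²)*(-15) = (33*16)*(-15) = 528*(-15) = -7920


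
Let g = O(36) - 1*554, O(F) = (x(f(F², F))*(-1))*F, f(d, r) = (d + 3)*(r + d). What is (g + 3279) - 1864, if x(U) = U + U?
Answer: -124578435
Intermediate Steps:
f(d, r) = (3 + d)*(d + r)
x(U) = 2*U
O(F) = F*(-6*F - 6*F² - 2*F³ - 2*F⁴) (O(F) = ((2*((F²)² + 3*F² + 3*F + F²*F))*(-1))*F = ((2*(F⁴ + 3*F² + 3*F + F³))*(-1))*F = ((2*(F³ + F⁴ + 3*F + 3*F²))*(-1))*F = ((2*F³ + 2*F⁴ + 6*F + 6*F²)*(-1))*F = (-6*F - 6*F² - 2*F³ - 2*F⁴)*F = F*(-6*F - 6*F² - 2*F³ - 2*F⁴))
g = -124579850 (g = -2*36²*(3 + 36² + 36³ + 3*36) - 1*554 = -2*1296*(3 + 1296 + 46656 + 108) - 554 = -2*1296*48063 - 554 = -124579296 - 554 = -124579850)
(g + 3279) - 1864 = (-124579850 + 3279) - 1864 = -124576571 - 1864 = -124578435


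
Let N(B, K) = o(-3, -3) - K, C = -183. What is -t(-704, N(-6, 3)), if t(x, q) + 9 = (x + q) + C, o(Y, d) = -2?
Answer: 901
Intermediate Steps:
N(B, K) = -2 - K
t(x, q) = -192 + q + x (t(x, q) = -9 + ((x + q) - 183) = -9 + ((q + x) - 183) = -9 + (-183 + q + x) = -192 + q + x)
-t(-704, N(-6, 3)) = -(-192 + (-2 - 1*3) - 704) = -(-192 + (-2 - 3) - 704) = -(-192 - 5 - 704) = -1*(-901) = 901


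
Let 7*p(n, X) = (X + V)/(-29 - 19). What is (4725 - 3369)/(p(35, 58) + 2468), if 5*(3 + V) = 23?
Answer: 1139040/2072971 ≈ 0.54947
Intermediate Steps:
V = 8/5 (V = -3 + (⅕)*23 = -3 + 23/5 = 8/5 ≈ 1.6000)
p(n, X) = -1/210 - X/336 (p(n, X) = ((X + 8/5)/(-29 - 19))/7 = ((8/5 + X)/(-48))/7 = ((8/5 + X)*(-1/48))/7 = (-1/30 - X/48)/7 = -1/210 - X/336)
(4725 - 3369)/(p(35, 58) + 2468) = (4725 - 3369)/((-1/210 - 1/336*58) + 2468) = 1356/((-1/210 - 29/168) + 2468) = 1356/(-149/840 + 2468) = 1356/(2072971/840) = 1356*(840/2072971) = 1139040/2072971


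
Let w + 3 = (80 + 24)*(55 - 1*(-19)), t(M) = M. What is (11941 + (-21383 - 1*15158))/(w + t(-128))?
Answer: -4920/1513 ≈ -3.2518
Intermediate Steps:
w = 7693 (w = -3 + (80 + 24)*(55 - 1*(-19)) = -3 + 104*(55 + 19) = -3 + 104*74 = -3 + 7696 = 7693)
(11941 + (-21383 - 1*15158))/(w + t(-128)) = (11941 + (-21383 - 1*15158))/(7693 - 128) = (11941 + (-21383 - 15158))/7565 = (11941 - 36541)*(1/7565) = -24600*1/7565 = -4920/1513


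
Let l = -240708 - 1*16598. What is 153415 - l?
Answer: 410721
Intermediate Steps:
l = -257306 (l = -240708 - 16598 = -257306)
153415 - l = 153415 - 1*(-257306) = 153415 + 257306 = 410721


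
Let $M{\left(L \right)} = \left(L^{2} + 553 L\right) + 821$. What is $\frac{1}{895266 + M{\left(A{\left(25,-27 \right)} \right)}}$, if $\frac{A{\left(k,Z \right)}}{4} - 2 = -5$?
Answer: $\frac{1}{889595} \approx 1.1241 \cdot 10^{-6}$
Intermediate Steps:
$A{\left(k,Z \right)} = -12$ ($A{\left(k,Z \right)} = 8 + 4 \left(-5\right) = 8 - 20 = -12$)
$M{\left(L \right)} = 821 + L^{2} + 553 L$
$\frac{1}{895266 + M{\left(A{\left(25,-27 \right)} \right)}} = \frac{1}{895266 + \left(821 + \left(-12\right)^{2} + 553 \left(-12\right)\right)} = \frac{1}{895266 + \left(821 + 144 - 6636\right)} = \frac{1}{895266 - 5671} = \frac{1}{889595}$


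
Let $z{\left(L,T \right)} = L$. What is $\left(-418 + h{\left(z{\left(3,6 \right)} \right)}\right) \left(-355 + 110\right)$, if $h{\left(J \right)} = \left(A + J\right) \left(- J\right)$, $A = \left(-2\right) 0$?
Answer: $104615$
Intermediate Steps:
$A = 0$
$h{\left(J \right)} = - J^{2}$ ($h{\left(J \right)} = \left(0 + J\right) \left(- J\right) = J \left(- J\right) = - J^{2}$)
$\left(-418 + h{\left(z{\left(3,6 \right)} \right)}\right) \left(-355 + 110\right) = \left(-418 - 3^{2}\right) \left(-355 + 110\right) = \left(-418 - 9\right) \left(-245\right) = \left(-427\right) \left(-245\right) = 104615$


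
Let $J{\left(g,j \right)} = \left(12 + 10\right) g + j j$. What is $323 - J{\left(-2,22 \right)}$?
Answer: $-117$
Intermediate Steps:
$J{\left(g,j \right)} = j^{2} + 22 g$ ($J{\left(g,j \right)} = 22 g + j^{2} = j^{2} + 22 g$)
$323 - J{\left(-2,22 \right)} = 323 - \left(22^{2} + 22 \left(-2\right)\right) = 323 - \left(484 - 44\right) = 323 - 440 = -117$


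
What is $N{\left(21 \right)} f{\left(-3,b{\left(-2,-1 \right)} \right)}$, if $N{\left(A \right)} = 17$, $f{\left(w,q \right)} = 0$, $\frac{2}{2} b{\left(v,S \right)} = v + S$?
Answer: $0$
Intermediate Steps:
$b{\left(v,S \right)} = S + v$ ($b{\left(v,S \right)} = v + S = S + v$)
$N{\left(21 \right)} f{\left(-3,b{\left(-2,-1 \right)} \right)} = 17 \cdot 0 = 0$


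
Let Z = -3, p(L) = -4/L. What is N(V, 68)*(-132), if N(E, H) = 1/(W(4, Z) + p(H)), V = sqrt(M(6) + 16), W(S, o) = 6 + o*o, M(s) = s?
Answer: -1122/127 ≈ -8.8346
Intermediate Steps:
W(S, o) = 6 + o**2
V = sqrt(22) (V = sqrt(6 + 16) = sqrt(22) ≈ 4.6904)
N(E, H) = 1/(15 - 4/H) (N(E, H) = 1/((6 + (-3)**2) - 4/H) = 1/((6 + 9) - 4/H) = 1/(15 - 4/H))
N(V, 68)*(-132) = (68/(-4 + 15*68))*(-132) = (68/(-4 + 1020))*(-132) = (68/1016)*(-132) = (68*(1/1016))*(-132) = (17/254)*(-132) = -1122/127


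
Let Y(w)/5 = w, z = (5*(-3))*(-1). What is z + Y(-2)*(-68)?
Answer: 695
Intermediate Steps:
z = 15 (z = -15*(-1) = 15)
Y(w) = 5*w
z + Y(-2)*(-68) = 15 + (5*(-2))*(-68) = 15 - 10*(-68) = 15 + 680 = 695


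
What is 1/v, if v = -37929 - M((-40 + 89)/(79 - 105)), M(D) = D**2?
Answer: -676/25642405 ≈ -2.6363e-5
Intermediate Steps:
v = -25642405/676 (v = -37929 - ((-40 + 89)/(79 - 105))**2 = -37929 - (49/(-26))**2 = -37929 - (49*(-1/26))**2 = -37929 - (-49/26)**2 = -37929 - 1*2401/676 = -37929 - 2401/676 = -25642405/676 ≈ -37933.)
1/v = 1/(-25642405/676) = -676/25642405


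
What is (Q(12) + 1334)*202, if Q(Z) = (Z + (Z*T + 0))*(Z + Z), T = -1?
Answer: 269468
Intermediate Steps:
Q(Z) = 0 (Q(Z) = (Z + (Z*(-1) + 0))*(Z + Z) = (Z + (-Z + 0))*(2*Z) = (Z - Z)*(2*Z) = 0*(2*Z) = 0)
(Q(12) + 1334)*202 = (0 + 1334)*202 = 1334*202 = 269468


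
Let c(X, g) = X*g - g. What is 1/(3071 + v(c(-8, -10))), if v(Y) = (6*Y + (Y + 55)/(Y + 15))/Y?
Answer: 1890/5815559 ≈ 0.00032499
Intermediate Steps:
c(X, g) = -g + X*g
v(Y) = (6*Y + (55 + Y)/(15 + Y))/Y
1/(3071 + v(c(-8, -10))) = 1/(3071 + (55 + 6*(-10*(-1 - 8))**2 + 91*(-10*(-1 - 8)))/(((-10*(-1 - 8)))*(15 - 10*(-1 - 8)))) = 1/(3071 + (55 + 6*(-10*(-9))**2 + 91*(-10*(-9)))/(((-10*(-9)))*(15 - 10*(-9)))) = 1/(3071 + (55 + 6*90**2 + 91*90)/(90*(15 + 90))) = 1/(3071 + (1/90)*(55 + 6*8100 + 8190)/105) = 1/(3071 + (1/90)*(1/105)*(55 + 48600 + 8190)) = 1/(3071 + (1/90)*(1/105)*56845) = 1/(3071 + 11369/1890) = 1/(5815559/1890) = 1890/5815559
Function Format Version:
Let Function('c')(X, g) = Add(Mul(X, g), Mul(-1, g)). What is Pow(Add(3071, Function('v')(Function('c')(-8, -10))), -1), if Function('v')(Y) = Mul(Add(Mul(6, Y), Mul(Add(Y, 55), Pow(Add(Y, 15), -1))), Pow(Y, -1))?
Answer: Rational(1890, 5815559) ≈ 0.00032499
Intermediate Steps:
Function('c')(X, g) = Add(Mul(-1, g), Mul(X, g))
Function('v')(Y) = Mul(Pow(Y, -1), Add(Mul(6, Y), Mul(Pow(Add(15, Y), -1), Add(55, Y)))) (Function('v')(Y) = Mul(Add(Mul(6, Y), Mul(Add(55, Y), Pow(Add(15, Y), -1))), Pow(Y, -1)) = Mul(Add(Mul(6, Y), Mul(Pow(Add(15, Y), -1), Add(55, Y))), Pow(Y, -1)) = Mul(Pow(Y, -1), Add(Mul(6, Y), Mul(Pow(Add(15, Y), -1), Add(55, Y)))))
Pow(Add(3071, Function('v')(Function('c')(-8, -10))), -1) = Pow(Add(3071, Mul(Pow(Mul(-10, Add(-1, -8)), -1), Pow(Add(15, Mul(-10, Add(-1, -8))), -1), Add(55, Mul(6, Pow(Mul(-10, Add(-1, -8)), 2)), Mul(91, Mul(-10, Add(-1, -8)))))), -1) = Pow(Add(3071, Mul(Pow(Mul(-10, -9), -1), Pow(Add(15, Mul(-10, -9)), -1), Add(55, Mul(6, Pow(Mul(-10, -9), 2)), Mul(91, Mul(-10, -9))))), -1) = Pow(Add(3071, Mul(Pow(90, -1), Pow(Add(15, 90), -1), Add(55, Mul(6, Pow(90, 2)), Mul(91, 90)))), -1) = Pow(Add(3071, Mul(Rational(1, 90), Pow(105, -1), Add(55, Mul(6, 8100), 8190))), -1) = Pow(Add(3071, Mul(Rational(1, 90), Rational(1, 105), Add(55, 48600, 8190))), -1) = Pow(Add(3071, Mul(Rational(1, 90), Rational(1, 105), 56845)), -1) = Pow(Add(3071, Rational(11369, 1890)), -1) = Pow(Rational(5815559, 1890), -1) = Rational(1890, 5815559)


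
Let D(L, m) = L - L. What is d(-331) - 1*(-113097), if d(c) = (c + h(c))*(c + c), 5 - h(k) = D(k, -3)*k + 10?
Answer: 335529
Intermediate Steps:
D(L, m) = 0
h(k) = -5 (h(k) = 5 - (0*k + 10) = 5 - (0 + 10) = 5 - 1*10 = 5 - 10 = -5)
d(c) = 2*c*(-5 + c) (d(c) = (c - 5)*(c + c) = (-5 + c)*(2*c) = 2*c*(-5 + c))
d(-331) - 1*(-113097) = 2*(-331)*(-5 - 331) - 1*(-113097) = 2*(-331)*(-336) + 113097 = 222432 + 113097 = 335529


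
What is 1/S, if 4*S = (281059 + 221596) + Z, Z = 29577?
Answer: 1/133058 ≈ 7.5155e-6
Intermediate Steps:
S = 133058 (S = ((281059 + 221596) + 29577)/4 = (502655 + 29577)/4 = (¼)*532232 = 133058)
1/S = 1/133058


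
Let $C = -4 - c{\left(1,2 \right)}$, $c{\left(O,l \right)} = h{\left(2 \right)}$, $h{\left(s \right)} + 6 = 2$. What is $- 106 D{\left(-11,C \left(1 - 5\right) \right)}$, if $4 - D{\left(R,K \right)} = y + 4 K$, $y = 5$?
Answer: $106$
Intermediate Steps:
$h{\left(s \right)} = -4$ ($h{\left(s \right)} = -6 + 2 = -4$)
$c{\left(O,l \right)} = -4$
$C = 0$ ($C = -4 - -4 = -4 + 4 = 0$)
$D{\left(R,K \right)} = -1 - 4 K$ ($D{\left(R,K \right)} = 4 - \left(5 + 4 K\right) = -1 - 4 K$)
$- 106 D{\left(-11,C \left(1 - 5\right) \right)} = - 106 \left(-1 - 4 \cdot 0 \left(1 - 5\right)\right) = - 106 \left(-1 - 4 \cdot 0 \left(-4\right)\right) = - 106 \left(-1 - 0\right) = - 106 \left(-1 + 0\right) = \left(-106\right) \left(-1\right) = 106$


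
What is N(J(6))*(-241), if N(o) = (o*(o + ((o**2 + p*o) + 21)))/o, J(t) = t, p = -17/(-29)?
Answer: -464889/29 ≈ -16031.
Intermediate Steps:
p = 17/29 (p = -17*(-1/29) = 17/29 ≈ 0.58621)
N(o) = 21 + o**2 + 46*o/29 (N(o) = (o*(o + ((o**2 + 17*o/29) + 21)))/o = (o*(o + (21 + o**2 + 17*o/29)))/o = (o*(21 + o**2 + 46*o/29))/o = 21 + o**2 + 46*o/29)
N(J(6))*(-241) = (21 + 6**2 + (46/29)*6)*(-241) = (21 + 36 + 276/29)*(-241) = (1929/29)*(-241) = -464889/29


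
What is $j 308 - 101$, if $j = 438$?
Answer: $134803$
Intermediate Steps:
$j 308 - 101 = 438 \cdot 308 - 101 = 134904 - 101 = 134803$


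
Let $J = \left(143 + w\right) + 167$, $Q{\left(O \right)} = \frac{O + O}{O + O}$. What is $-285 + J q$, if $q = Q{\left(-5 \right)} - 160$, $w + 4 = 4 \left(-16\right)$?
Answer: $-38763$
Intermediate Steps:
$w = -68$ ($w = -4 + 4 \left(-16\right) = -4 - 64 = -68$)
$Q{\left(O \right)} = 1$ ($Q{\left(O \right)} = \frac{2 O}{2 O} = 2 O \frac{1}{2 O} = 1$)
$J = 242$ ($J = \left(143 - 68\right) + 167 = 75 + 167 = 242$)
$q = -159$ ($q = 1 - 160 = -159$)
$-285 + J q = -285 + 242 \left(-159\right) = -285 - 38478 = -38763$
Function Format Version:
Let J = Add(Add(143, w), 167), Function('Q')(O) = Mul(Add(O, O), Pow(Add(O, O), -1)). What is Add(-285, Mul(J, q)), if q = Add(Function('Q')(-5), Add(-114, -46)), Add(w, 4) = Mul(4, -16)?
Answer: -38763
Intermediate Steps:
w = -68 (w = Add(-4, Mul(4, -16)) = Add(-4, -64) = -68)
Function('Q')(O) = 1 (Function('Q')(O) = Mul(Mul(2, O), Pow(Mul(2, O), -1)) = Mul(Mul(2, O), Mul(Rational(1, 2), Pow(O, -1))) = 1)
J = 242 (J = Add(Add(143, -68), 167) = Add(75, 167) = 242)
q = -159 (q = Add(1, Add(-114, -46)) = Add(1, -160) = -159)
Add(-285, Mul(J, q)) = Add(-285, Mul(242, -159)) = Add(-285, -38478) = -38763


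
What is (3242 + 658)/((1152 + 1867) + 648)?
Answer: 3900/3667 ≈ 1.0635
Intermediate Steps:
(3242 + 658)/((1152 + 1867) + 648) = 3900/(3019 + 648) = 3900/3667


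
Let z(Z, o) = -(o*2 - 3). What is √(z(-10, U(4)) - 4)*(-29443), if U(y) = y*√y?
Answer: -29443*I*√17 ≈ -1.214e+5*I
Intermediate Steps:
U(y) = y^(3/2)
z(Z, o) = 3 - 2*o (z(Z, o) = -(2*o - 3) = -(-3 + 2*o) = 3 - 2*o)
√(z(-10, U(4)) - 4)*(-29443) = √((3 - 2*4^(3/2)) - 4)*(-29443) = √((3 - 2*8) - 4)*(-29443) = √((3 - 16) - 4)*(-29443) = √(-13 - 4)*(-29443) = √(-17)*(-29443) = (I*√17)*(-29443) = -29443*I*√17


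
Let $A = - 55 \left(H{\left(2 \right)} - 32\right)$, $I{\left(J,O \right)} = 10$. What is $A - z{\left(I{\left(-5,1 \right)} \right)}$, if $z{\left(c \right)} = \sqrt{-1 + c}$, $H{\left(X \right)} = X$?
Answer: $1647$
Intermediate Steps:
$A = 1650$ ($A = - 55 \left(2 - 32\right) = \left(-55\right) \left(-30\right) = 1650$)
$A - z{\left(I{\left(-5,1 \right)} \right)} = 1650 - \sqrt{-1 + 10} = 1650 - \sqrt{9} = 1650 - 3 = 1647$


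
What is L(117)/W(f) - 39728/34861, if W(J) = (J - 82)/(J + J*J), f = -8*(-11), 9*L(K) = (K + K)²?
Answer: 276853751200/34861 ≈ 7.9416e+6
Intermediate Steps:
L(K) = 4*K²/9 (L(K) = (K + K)²/9 = (2*K)²/9 = (4*K²)/9 = 4*K²/9)
f = 88
W(J) = (-82 + J)/(J + J²)
L(117)/W(f) - 39728/34861 = ((4/9)*117²)/(((-82 + 88)/(88*(1 + 88)))) - 39728/34861 = ((4/9)*13689)/(((1/88)*6/89)) - 39728*1/34861 = 6084/(((1/88)*(1/89)*6)) - 39728/34861 = 6084/(3/3916) - 39728/34861 = 6084*(3916/3) - 39728/34861 = 7941648 - 39728/34861 = 276853751200/34861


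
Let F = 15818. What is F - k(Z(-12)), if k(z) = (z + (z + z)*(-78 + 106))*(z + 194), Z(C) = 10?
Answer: -100462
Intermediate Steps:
k(z) = 57*z*(194 + z) (k(z) = (z + (2*z)*28)*(194 + z) = (z + 56*z)*(194 + z) = (57*z)*(194 + z) = 57*z*(194 + z))
F - k(Z(-12)) = 15818 - 57*10*(194 + 10) = 15818 - 57*10*204 = 15818 - 1*116280 = 15818 - 116280 = -100462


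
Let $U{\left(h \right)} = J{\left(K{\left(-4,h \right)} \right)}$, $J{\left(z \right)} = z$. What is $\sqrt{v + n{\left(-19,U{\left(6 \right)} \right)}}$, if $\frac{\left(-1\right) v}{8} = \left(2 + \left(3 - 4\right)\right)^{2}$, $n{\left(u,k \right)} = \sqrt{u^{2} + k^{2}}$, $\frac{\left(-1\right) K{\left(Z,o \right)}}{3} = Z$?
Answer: $\sqrt{-8 + \sqrt{505}} \approx 3.8042$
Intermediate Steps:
$K{\left(Z,o \right)} = - 3 Z$
$U{\left(h \right)} = 12$ ($U{\left(h \right)} = \left(-3\right) \left(-4\right) = 12$)
$n{\left(u,k \right)} = \sqrt{k^{2} + u^{2}}$
$v = -8$ ($v = - 8 \left(2 + \left(3 - 4\right)\right)^{2} = - 8 \left(2 - 1\right)^{2} = - 8 \cdot 1^{2} = \left(-8\right) 1 = -8$)
$\sqrt{v + n{\left(-19,U{\left(6 \right)} \right)}} = \sqrt{-8 + \sqrt{12^{2} + \left(-19\right)^{2}}} = \sqrt{-8 + \sqrt{144 + 361}} = \sqrt{-8 + \sqrt{505}}$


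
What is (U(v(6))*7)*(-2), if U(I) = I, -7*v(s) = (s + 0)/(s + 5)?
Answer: 12/11 ≈ 1.0909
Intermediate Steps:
v(s) = -s/(7*(5 + s)) (v(s) = -(s + 0)/(7*(s + 5)) = -s/(7*(5 + s)))
(U(v(6))*7)*(-2) = (-1*6/(35 + 7*6)*7)*(-2) = (-1*6/(35 + 42)*7)*(-2) = (-1*6/77*7)*(-2) = (-1*6*1/77*7)*(-2) = -6/77*7*(-2) = -6/11*(-2) = 12/11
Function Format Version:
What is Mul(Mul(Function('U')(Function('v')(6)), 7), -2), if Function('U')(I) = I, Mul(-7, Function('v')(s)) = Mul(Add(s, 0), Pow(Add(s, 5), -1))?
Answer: Rational(12, 11) ≈ 1.0909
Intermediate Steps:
Function('v')(s) = Mul(Rational(-1, 7), s, Pow(Add(5, s), -1)) (Function('v')(s) = Mul(Rational(-1, 7), Mul(Add(s, 0), Pow(Add(s, 5), -1))) = Mul(Rational(-1, 7), Mul(s, Pow(Add(5, s), -1))) = Mul(Rational(-1, 7), s, Pow(Add(5, s), -1)))
Mul(Mul(Function('U')(Function('v')(6)), 7), -2) = Mul(Mul(Mul(-1, 6, Pow(Add(35, Mul(7, 6)), -1)), 7), -2) = Mul(Mul(Mul(-1, 6, Pow(Add(35, 42), -1)), 7), -2) = Mul(Mul(Mul(-1, 6, Pow(77, -1)), 7), -2) = Mul(Mul(Mul(-1, 6, Rational(1, 77)), 7), -2) = Mul(Mul(Rational(-6, 77), 7), -2) = Mul(Rational(-6, 11), -2) = Rational(12, 11)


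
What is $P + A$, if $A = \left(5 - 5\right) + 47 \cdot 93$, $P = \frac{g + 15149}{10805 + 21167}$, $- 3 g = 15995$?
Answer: $\frac{104819572}{23979} \approx 4371.3$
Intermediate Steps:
$g = - \frac{15995}{3}$ ($g = \left(- \frac{1}{3}\right) 15995 = - \frac{15995}{3} \approx -5331.7$)
$P = \frac{7363}{23979}$ ($P = \frac{- \frac{15995}{3} + 15149}{10805 + 21167} = \frac{29452}{3 \cdot 31972} = \frac{29452}{3} \cdot \frac{1}{31972} = \frac{7363}{23979} \approx 0.30706$)
$A = 4371$ ($A = \left(5 - 5\right) + 4371 = 0 + 4371 = 4371$)
$P + A = \frac{7363}{23979} + 4371 = \frac{104819572}{23979}$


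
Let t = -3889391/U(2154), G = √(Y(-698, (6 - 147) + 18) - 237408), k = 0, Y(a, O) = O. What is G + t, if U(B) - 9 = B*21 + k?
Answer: -353581/4113 + I*√237531 ≈ -85.967 + 487.37*I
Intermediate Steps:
U(B) = 9 + 21*B (U(B) = 9 + (B*21 + 0) = 9 + (21*B + 0) = 9 + 21*B)
G = I*√237531 (G = √(((6 - 147) + 18) - 237408) = √((-141 + 18) - 237408) = √(-123 - 237408) = √(-237531) = I*√237531 ≈ 487.37*I)
t = -353581/4113 (t = -3889391/(9 + 21*2154) = -3889391/(9 + 45234) = -3889391/45243 = -3889391*1/45243 = -353581/4113 ≈ -85.967)
G + t = I*√237531 - 353581/4113 = -353581/4113 + I*√237531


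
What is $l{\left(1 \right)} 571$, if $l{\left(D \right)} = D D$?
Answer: $571$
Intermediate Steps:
$l{\left(D \right)} = D^{2}$
$l{\left(1 \right)} 571 = 1^{2} \cdot 571 = 1 \cdot 571 = 571$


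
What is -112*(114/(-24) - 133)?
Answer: 15428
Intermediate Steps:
-112*(114/(-24) - 133) = -112*(114*(-1/24) - 133) = -112*(-19/4 - 133) = -112*(-551/4) = 15428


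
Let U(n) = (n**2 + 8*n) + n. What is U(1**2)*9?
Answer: 90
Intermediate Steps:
U(n) = n**2 + 9*n
U(1**2)*9 = (1**2*(9 + 1**2))*9 = (1*(9 + 1))*9 = (1*10)*9 = 10*9 = 90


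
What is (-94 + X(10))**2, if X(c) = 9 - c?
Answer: 9025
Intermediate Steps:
(-94 + X(10))**2 = (-94 + (9 - 1*10))**2 = (-94 + (9 - 10))**2 = (-94 - 1)**2 = (-95)**2 = 9025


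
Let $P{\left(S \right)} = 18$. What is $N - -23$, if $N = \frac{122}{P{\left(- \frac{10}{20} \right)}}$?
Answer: $\frac{268}{9} \approx 29.778$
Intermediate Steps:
$N = \frac{61}{9}$ ($N = \frac{122}{18} = 122 \cdot \frac{1}{18} = \frac{61}{9} \approx 6.7778$)
$N - -23 = \frac{61}{9} - -23 = \frac{61}{9} + 23 = \frac{268}{9}$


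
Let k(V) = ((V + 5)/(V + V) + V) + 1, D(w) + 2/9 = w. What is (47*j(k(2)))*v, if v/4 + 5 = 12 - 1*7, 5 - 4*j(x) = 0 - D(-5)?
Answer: 0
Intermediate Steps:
D(w) = -2/9 + w
k(V) = 1 + V + (5 + V)/(2*V) (k(V) = ((5 + V)/((2*V)) + V) + 1 = ((5 + V)*(1/(2*V)) + V) + 1 = ((5 + V)/(2*V) + V) + 1 = (V + (5 + V)/(2*V)) + 1 = 1 + V + (5 + V)/(2*V))
j(x) = -1/18 (j(x) = 5/4 - (0 - (-2/9 - 5))/4 = 5/4 - (0 - 1*(-47/9))/4 = 5/4 - (0 + 47/9)/4 = 5/4 - ¼*47/9 = 5/4 - 47/36 = -1/18)
v = 0 (v = -20 + 4*(12 - 1*7) = -20 + 4*(12 - 7) = -20 + 4*5 = -20 + 20 = 0)
(47*j(k(2)))*v = (47*(-1/18))*0 = -47/18*0 = 0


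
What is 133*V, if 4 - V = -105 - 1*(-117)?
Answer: -1064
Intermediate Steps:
V = -8 (V = 4 - (-105 - 1*(-117)) = 4 - (-105 + 117) = 4 - 1*12 = 4 - 12 = -8)
133*V = 133*(-8) = -1064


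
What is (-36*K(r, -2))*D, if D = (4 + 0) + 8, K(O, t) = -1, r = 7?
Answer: 432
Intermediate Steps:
D = 12 (D = 4 + 8 = 12)
(-36*K(r, -2))*D = -36*(-1)*12 = 36*12 = 432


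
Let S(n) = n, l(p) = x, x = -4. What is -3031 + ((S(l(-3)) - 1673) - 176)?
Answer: -4884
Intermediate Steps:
l(p) = -4
-3031 + ((S(l(-3)) - 1673) - 176) = -3031 + ((-4 - 1673) - 176) = -3031 + (-1677 - 176) = -3031 - 1853 = -4884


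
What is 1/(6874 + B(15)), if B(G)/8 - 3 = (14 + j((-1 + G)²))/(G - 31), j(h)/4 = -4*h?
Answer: 1/8459 ≈ 0.00011822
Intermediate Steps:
j(h) = -16*h (j(h) = 4*(-4*h) = -16*h)
B(G) = 24 + 8*(14 - 16*(-1 + G)²)/(-31 + G) (B(G) = 24 + 8*((14 - 16*(-1 + G)²)/(G - 31)) = 24 + 8*((14 - 16*(-1 + G)²)/(-31 + G)) = 24 + 8*(14 - 16*(-1 + G)²)/(-31 + G))
1/(6874 + B(15)) = 1/(6874 + 8*(-95 - 16*15² + 35*15)/(-31 + 15)) = 1/(6874 + 8*(-95 - 16*225 + 525)/(-16)) = 1/(6874 + 8*(-1/16)*(-95 - 3600 + 525)) = 1/(6874 + 8*(-1/16)*(-3170)) = 1/(6874 + 1585) = 1/8459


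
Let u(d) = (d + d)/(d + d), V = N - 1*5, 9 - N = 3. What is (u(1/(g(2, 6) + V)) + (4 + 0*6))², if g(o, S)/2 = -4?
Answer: 25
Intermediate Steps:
N = 6 (N = 9 - 1*3 = 9 - 3 = 6)
g(o, S) = -8 (g(o, S) = 2*(-4) = -8)
V = 1 (V = 6 - 1*5 = 6 - 5 = 1)
u(d) = 1 (u(d) = (2*d)/((2*d)) = (2*d)*(1/(2*d)) = 1)
(u(1/(g(2, 6) + V)) + (4 + 0*6))² = (1 + (4 + 0*6))² = (1 + (4 + 0))² = (1 + 4)² = 5² = 25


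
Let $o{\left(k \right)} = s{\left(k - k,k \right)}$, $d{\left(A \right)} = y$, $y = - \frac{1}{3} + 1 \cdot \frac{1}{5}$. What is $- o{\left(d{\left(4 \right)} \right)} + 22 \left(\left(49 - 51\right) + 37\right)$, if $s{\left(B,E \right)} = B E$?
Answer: $770$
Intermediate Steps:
$y = - \frac{2}{15}$ ($y = \left(-1\right) \frac{1}{3} + 1 \cdot \frac{1}{5} = - \frac{1}{3} + \frac{1}{5} = - \frac{2}{15} \approx -0.13333$)
$d{\left(A \right)} = - \frac{2}{15}$
$o{\left(k \right)} = 0$ ($o{\left(k \right)} = \left(k - k\right) k = 0 k = 0$)
$- o{\left(d{\left(4 \right)} \right)} + 22 \left(\left(49 - 51\right) + 37\right) = \left(-1\right) 0 + 22 \left(\left(49 - 51\right) + 37\right) = 0 + 22 \left(-2 + 37\right) = 0 + 22 \cdot 35 = 0 + 770 = 770$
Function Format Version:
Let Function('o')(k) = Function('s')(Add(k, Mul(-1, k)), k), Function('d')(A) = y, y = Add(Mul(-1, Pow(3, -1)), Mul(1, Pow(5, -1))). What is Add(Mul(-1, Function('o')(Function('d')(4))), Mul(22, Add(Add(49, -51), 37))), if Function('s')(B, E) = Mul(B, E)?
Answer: 770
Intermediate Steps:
y = Rational(-2, 15) (y = Add(Mul(-1, Rational(1, 3)), Mul(1, Rational(1, 5))) = Add(Rational(-1, 3), Rational(1, 5)) = Rational(-2, 15) ≈ -0.13333)
Function('d')(A) = Rational(-2, 15)
Function('o')(k) = 0 (Function('o')(k) = Mul(Add(k, Mul(-1, k)), k) = Mul(0, k) = 0)
Add(Mul(-1, Function('o')(Function('d')(4))), Mul(22, Add(Add(49, -51), 37))) = Add(Mul(-1, 0), Mul(22, Add(Add(49, -51), 37))) = Add(0, Mul(22, Add(-2, 37))) = Add(0, Mul(22, 35)) = Add(0, 770) = 770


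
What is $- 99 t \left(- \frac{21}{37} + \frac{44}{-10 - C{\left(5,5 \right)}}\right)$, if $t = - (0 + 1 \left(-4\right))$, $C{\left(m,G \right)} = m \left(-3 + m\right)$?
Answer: $\frac{202752}{185} \approx 1096.0$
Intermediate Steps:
$t = 4$ ($t = - (0 - 4) = \left(-1\right) \left(-4\right) = 4$)
$- 99 t \left(- \frac{21}{37} + \frac{44}{-10 - C{\left(5,5 \right)}}\right) = \left(-99\right) 4 \left(- \frac{21}{37} + \frac{44}{-10 - 5 \left(-3 + 5\right)}\right) = - 396 \left(\left(-21\right) \frac{1}{37} + \frac{44}{-10 - 5 \cdot 2}\right) = - 396 \left(- \frac{21}{37} + \frac{44}{-10 - 10}\right) = - 396 \left(- \frac{21}{37} + \frac{44}{-20}\right) = - 396 \left(- \frac{21}{37} + 44 \left(- \frac{1}{20}\right)\right) = - 396 \left(- \frac{21}{37} - \frac{11}{5}\right) = \left(-396\right) \left(- \frac{512}{185}\right) = \frac{202752}{185}$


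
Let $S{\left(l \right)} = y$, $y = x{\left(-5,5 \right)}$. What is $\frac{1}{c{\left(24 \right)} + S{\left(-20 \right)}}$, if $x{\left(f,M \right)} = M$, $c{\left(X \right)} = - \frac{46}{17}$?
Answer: $\frac{17}{39} \approx 0.4359$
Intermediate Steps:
$c{\left(X \right)} = - \frac{46}{17}$ ($c{\left(X \right)} = \left(-46\right) \frac{1}{17} = - \frac{46}{17}$)
$y = 5$
$S{\left(l \right)} = 5$
$\frac{1}{c{\left(24 \right)} + S{\left(-20 \right)}} = \frac{1}{- \frac{46}{17} + 5} = \frac{1}{\frac{39}{17}} = \frac{17}{39}$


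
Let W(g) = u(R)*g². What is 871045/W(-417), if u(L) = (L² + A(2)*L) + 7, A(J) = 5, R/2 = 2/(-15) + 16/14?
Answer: 1067030125/4509888499 ≈ 0.23660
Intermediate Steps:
R = 212/105 (R = 2*(2/(-15) + 16/14) = 2*(2*(-1/15) + 16*(1/14)) = 2*(-2/15 + 8/7) = 2*(106/105) = 212/105 ≈ 2.0190)
u(L) = 7 + L² + 5*L (u(L) = (L² + 5*L) + 7 = 7 + L² + 5*L)
W(g) = 233419*g²/11025 (W(g) = (7 + (212/105)² + 5*(212/105))*g² = (7 + 44944/11025 + 212/21)*g² = 233419*g²/11025)
871045/W(-417) = 871045/(((233419/11025)*(-417)²)) = 871045/(((233419/11025)*173889)) = 871045/(4509888499/1225) = 871045*(1225/4509888499) = 1067030125/4509888499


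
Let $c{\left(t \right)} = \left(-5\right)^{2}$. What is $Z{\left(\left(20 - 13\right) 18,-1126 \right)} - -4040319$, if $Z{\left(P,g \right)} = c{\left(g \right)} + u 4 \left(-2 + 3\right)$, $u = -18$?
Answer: $4040272$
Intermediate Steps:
$c{\left(t \right)} = 25$
$Z{\left(P,g \right)} = -47$ ($Z{\left(P,g \right)} = 25 - 18 \cdot 4 \left(-2 + 3\right) = 25 - 18 \cdot 4 \cdot 1 = 25 - 72 = -47$)
$Z{\left(\left(20 - 13\right) 18,-1126 \right)} - -4040319 = -47 - -4040319 = -47 + 4040319 = 4040272$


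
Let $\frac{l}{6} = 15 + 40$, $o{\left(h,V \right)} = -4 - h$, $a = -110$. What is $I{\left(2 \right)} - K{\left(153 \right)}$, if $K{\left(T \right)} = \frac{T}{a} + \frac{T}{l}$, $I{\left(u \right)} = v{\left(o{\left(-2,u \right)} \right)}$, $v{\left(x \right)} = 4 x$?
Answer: $- \frac{389}{55} \approx -7.0727$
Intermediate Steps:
$I{\left(u \right)} = -8$ ($I{\left(u \right)} = 4 \left(-4 - -2\right) = 4 \left(-4 + 2\right) = 4 \left(-2\right) = -8$)
$l = 330$ ($l = 6 \left(15 + 40\right) = 6 \cdot 55 = 330$)
$K{\left(T \right)} = - \frac{T}{165}$ ($K{\left(T \right)} = \frac{T}{-110} + \frac{T}{330} = T \left(- \frac{1}{110}\right) + T \frac{1}{330} = - \frac{T}{110} + \frac{T}{330} = - \frac{T}{165}$)
$I{\left(2 \right)} - K{\left(153 \right)} = -8 - \left(- \frac{1}{165}\right) 153 = -8 - - \frac{51}{55} = -8 + \frac{51}{55} = - \frac{389}{55}$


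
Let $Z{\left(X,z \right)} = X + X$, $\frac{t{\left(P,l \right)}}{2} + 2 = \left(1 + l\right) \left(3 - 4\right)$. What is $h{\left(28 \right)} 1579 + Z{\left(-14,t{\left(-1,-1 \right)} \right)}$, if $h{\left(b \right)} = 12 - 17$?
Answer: $-7923$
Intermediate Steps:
$t{\left(P,l \right)} = -6 - 2 l$ ($t{\left(P,l \right)} = -4 + 2 \left(1 + l\right) \left(3 - 4\right) = -4 + 2 \left(1 + l\right) \left(-1\right) = -4 + 2 \left(-1 - l\right) = -4 - \left(2 + 2 l\right) = -6 - 2 l$)
$Z{\left(X,z \right)} = 2 X$
$h{\left(b \right)} = -5$
$h{\left(28 \right)} 1579 + Z{\left(-14,t{\left(-1,-1 \right)} \right)} = \left(-5\right) 1579 + 2 \left(-14\right) = -7895 - 28 = -7923$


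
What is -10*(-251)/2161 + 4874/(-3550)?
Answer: -811107/3835775 ≈ -0.21146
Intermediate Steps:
-10*(-251)/2161 + 4874/(-3550) = 2510*(1/2161) + 4874*(-1/3550) = 2510/2161 - 2437/1775 = -811107/3835775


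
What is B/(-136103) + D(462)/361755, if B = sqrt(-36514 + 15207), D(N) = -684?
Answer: -76/40195 - I*sqrt(21307)/136103 ≈ -0.0018908 - 0.0010725*I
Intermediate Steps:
B = I*sqrt(21307) (B = sqrt(-21307) = I*sqrt(21307) ≈ 145.97*I)
B/(-136103) + D(462)/361755 = (I*sqrt(21307))/(-136103) - 684/361755 = (I*sqrt(21307))*(-1/136103) - 684*1/361755 = -I*sqrt(21307)/136103 - 76/40195 = -76/40195 - I*sqrt(21307)/136103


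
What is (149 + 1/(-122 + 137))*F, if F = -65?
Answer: -29068/3 ≈ -9689.3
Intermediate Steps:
(149 + 1/(-122 + 137))*F = (149 + 1/(-122 + 137))*(-65) = (149 + 1/15)*(-65) = (2236/15)*(-65) = -29068/3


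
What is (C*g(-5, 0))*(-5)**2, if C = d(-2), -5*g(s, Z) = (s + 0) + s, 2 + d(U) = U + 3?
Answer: -50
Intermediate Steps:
d(U) = 1 + U (d(U) = -2 + (U + 3) = -2 + (3 + U) = 1 + U)
g(s, Z) = -2*s/5 (g(s, Z) = -((s + 0) + s)/5 = -(s + s)/5 = -2*s/5)
C = -1 (C = 1 - 2 = -1)
(C*g(-5, 0))*(-5)**2 = -(-2)*(-5)/5*(-5)**2 = -1*2*25 = -2*25 = -50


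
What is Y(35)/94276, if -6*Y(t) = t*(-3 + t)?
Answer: -20/10101 ≈ -0.0019800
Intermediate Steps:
Y(t) = -t*(-3 + t)/6
Y(35)/94276 = ((⅙)*35*(3 - 1*35))/94276 = ((⅙)*35*(3 - 35))*(1/94276) = ((⅙)*35*(-32))*(1/94276) = -560/3*1/94276 = -20/10101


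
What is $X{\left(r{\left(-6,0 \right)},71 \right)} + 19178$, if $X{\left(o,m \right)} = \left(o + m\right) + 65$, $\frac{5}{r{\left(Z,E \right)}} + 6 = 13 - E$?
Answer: $\frac{135203}{7} \approx 19315.0$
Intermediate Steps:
$r{\left(Z,E \right)} = \frac{5}{7 - E}$ ($r{\left(Z,E \right)} = \frac{5}{-6 - \left(-13 + E\right)} = \frac{5}{7 - E}$)
$X{\left(o,m \right)} = 65 + m + o$ ($X{\left(o,m \right)} = \left(m + o\right) + 65 = 65 + m + o$)
$X{\left(r{\left(-6,0 \right)},71 \right)} + 19178 = \left(65 + 71 - \frac{5}{-7 + 0}\right) + 19178 = \left(65 + 71 - \frac{5}{-7}\right) + 19178 = \left(65 + 71 - - \frac{5}{7}\right) + 19178 = \left(65 + 71 + \frac{5}{7}\right) + 19178 = \frac{957}{7} + 19178 = \frac{135203}{7}$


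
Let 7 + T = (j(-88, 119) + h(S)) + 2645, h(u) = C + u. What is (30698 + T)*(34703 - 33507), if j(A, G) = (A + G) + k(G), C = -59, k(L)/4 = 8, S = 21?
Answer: 39899756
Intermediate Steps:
k(L) = 32 (k(L) = 4*8 = 32)
j(A, G) = 32 + A + G (j(A, G) = (A + G) + 32 = 32 + A + G)
h(u) = -59 + u
T = 2663 (T = -7 + (((32 - 88 + 119) + (-59 + 21)) + 2645) = -7 + ((63 - 38) + 2645) = -7 + (25 + 2645) = -7 + 2670 = 2663)
(30698 + T)*(34703 - 33507) = (30698 + 2663)*(34703 - 33507) = 33361*1196 = 39899756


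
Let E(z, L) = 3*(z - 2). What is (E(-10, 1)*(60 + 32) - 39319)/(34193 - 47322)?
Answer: 42631/13129 ≈ 3.2471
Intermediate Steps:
E(z, L) = -6 + 3*z (E(z, L) = 3*(-2 + z) = -6 + 3*z)
(E(-10, 1)*(60 + 32) - 39319)/(34193 - 47322) = ((-6 + 3*(-10))*(60 + 32) - 39319)/(34193 - 47322) = ((-6 - 30)*92 - 39319)/(-13129) = (-36*92 - 39319)*(-1/13129) = (-3312 - 39319)*(-1/13129) = -42631*(-1/13129) = 42631/13129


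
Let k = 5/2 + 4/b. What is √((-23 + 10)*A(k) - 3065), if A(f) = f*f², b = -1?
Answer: I*√48338/4 ≈ 54.965*I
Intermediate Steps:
k = -3/2 (k = 5/2 + 4/(-1) = 5*(½) + 4*(-1) = 5/2 - 4 = -3/2 ≈ -1.5000)
A(f) = f³
√((-23 + 10)*A(k) - 3065) = √((-23 + 10)*(-3/2)³ - 3065) = √(-13*(-27/8) - 3065) = √(351/8 - 3065) = √(-24169/8) = I*√48338/4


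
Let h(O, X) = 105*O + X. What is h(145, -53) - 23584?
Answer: -8412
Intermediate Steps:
h(O, X) = X + 105*O
h(145, -53) - 23584 = (-53 + 105*145) - 23584 = (-53 + 15225) - 23584 = 15172 - 23584 = -8412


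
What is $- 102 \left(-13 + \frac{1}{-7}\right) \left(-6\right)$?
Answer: $- \frac{56304}{7} \approx -8043.4$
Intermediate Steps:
$- 102 \left(-13 + \frac{1}{-7}\right) \left(-6\right) = - 102 \left(-13 - \frac{1}{7}\right) \left(-6\right) = - 102 \left(\left(- \frac{92}{7}\right) \left(-6\right)\right) = \left(-102\right) \frac{552}{7} = - \frac{56304}{7}$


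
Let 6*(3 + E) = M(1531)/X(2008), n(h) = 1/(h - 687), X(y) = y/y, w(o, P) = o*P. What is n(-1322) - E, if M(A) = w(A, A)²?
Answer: -11037753717531533/12054 ≈ -9.1569e+11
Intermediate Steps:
w(o, P) = P*o
M(A) = A⁴ (M(A) = (A*A)² = (A²)² = A⁴)
X(y) = 1
n(h) = 1/(-687 + h)
E = 5494153169503/6 (E = -3 + (1531⁴/1)/6 = -3 + (5494153169521*1)/6 = -3 + (⅙)*5494153169521 = -3 + 5494153169521/6 = 5494153169503/6 ≈ 9.1569e+11)
n(-1322) - E = 1/(-687 - 1322) - 1*5494153169503/6 = 1/(-2009) - 5494153169503/6 = -1/2009 - 5494153169503/6 = -11037753717531533/12054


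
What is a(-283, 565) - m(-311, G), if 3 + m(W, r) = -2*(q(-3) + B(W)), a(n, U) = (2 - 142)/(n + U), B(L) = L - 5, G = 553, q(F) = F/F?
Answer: -88477/141 ≈ -627.50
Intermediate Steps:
q(F) = 1
B(L) = -5 + L
a(n, U) = -140/(U + n)
m(W, r) = 5 - 2*W (m(W, r) = -3 - 2*(1 + (-5 + W)) = -3 - 2*(-4 + W) = -3 + (8 - 2*W) = 5 - 2*W)
a(-283, 565) - m(-311, G) = -140/(565 - 283) - (5 - 2*(-311)) = -140/282 - (5 + 622) = -140*1/282 - 1*627 = -70/141 - 627 = -88477/141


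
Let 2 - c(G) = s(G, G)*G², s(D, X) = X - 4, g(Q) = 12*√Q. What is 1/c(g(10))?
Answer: -2881/1476391678 - 4320*√10/738195839 ≈ -2.0457e-5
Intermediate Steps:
s(D, X) = -4 + X
c(G) = 2 - G²*(-4 + G) (c(G) = 2 - (-4 + G)*G² = 2 - G²*(-4 + G))
1/c(g(10)) = 1/(2 + (12*√10)²*(4 - 12*√10)) = 1/(2 + 1440*(4 - 12*√10)) = 1/(2 + (5760 - 17280*√10)) = 1/(5762 - 17280*√10)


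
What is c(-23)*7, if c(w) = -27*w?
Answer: 4347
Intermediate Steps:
c(-23)*7 = -27*(-23)*7 = 621*7 = 4347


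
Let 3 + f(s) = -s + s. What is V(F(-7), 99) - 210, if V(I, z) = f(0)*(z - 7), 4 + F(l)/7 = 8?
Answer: -486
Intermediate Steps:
f(s) = -3 (f(s) = -3 + (-s + s) = -3 + 0 = -3)
F(l) = 28 (F(l) = -28 + 7*8 = -28 + 56 = 28)
V(I, z) = 21 - 3*z (V(I, z) = -3*(z - 7) = -3*(-7 + z) = 21 - 3*z)
V(F(-7), 99) - 210 = (21 - 3*99) - 210 = (21 - 297) - 210 = -276 - 210 = -486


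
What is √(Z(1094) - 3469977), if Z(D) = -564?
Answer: I*√3470541 ≈ 1862.9*I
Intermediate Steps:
√(Z(1094) - 3469977) = √(-564 - 3469977) = √(-3470541) = I*√3470541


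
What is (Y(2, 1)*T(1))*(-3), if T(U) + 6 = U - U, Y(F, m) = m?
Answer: 18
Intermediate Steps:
T(U) = -6 (T(U) = -6 + (U - U) = -6 + 0 = -6)
(Y(2, 1)*T(1))*(-3) = (1*(-6))*(-3) = -6*(-3) = 18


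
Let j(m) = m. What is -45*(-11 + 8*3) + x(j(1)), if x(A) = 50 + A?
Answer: -534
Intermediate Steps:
-45*(-11 + 8*3) + x(j(1)) = -45*(-11 + 8*3) + (50 + 1) = -45*(-11 + 24) + 51 = -45*13 + 51 = -585 + 51 = -534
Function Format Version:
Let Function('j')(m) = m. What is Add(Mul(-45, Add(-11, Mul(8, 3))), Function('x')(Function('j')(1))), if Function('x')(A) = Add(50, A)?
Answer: -534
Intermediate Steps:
Add(Mul(-45, Add(-11, Mul(8, 3))), Function('x')(Function('j')(1))) = Add(Mul(-45, Add(-11, Mul(8, 3))), Add(50, 1)) = Add(Mul(-45, Add(-11, 24)), 51) = Add(Mul(-45, 13), 51) = Add(-585, 51) = -534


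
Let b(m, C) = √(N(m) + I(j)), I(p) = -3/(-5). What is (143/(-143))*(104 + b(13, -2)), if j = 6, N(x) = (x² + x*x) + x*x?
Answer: -104 - 3*√1410/5 ≈ -126.53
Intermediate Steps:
N(x) = 3*x² (N(x) = (x² + x²) + x² = 2*x² + x² = 3*x²)
I(p) = ⅗ (I(p) = -3*(-⅕) = ⅗)
b(m, C) = √(⅗ + 3*m²) (b(m, C) = √(3*m² + ⅗) = √(⅗ + 3*m²))
(143/(-143))*(104 + b(13, -2)) = (143/(-143))*(104 + √(15 + 75*13²)/5) = (143*(-1/143))*(104 + √(15 + 75*169)/5) = -(104 + √(15 + 12675)/5) = -(104 + √12690/5) = -(104 + (3*√1410)/5) = -(104 + 3*√1410/5) = -104 - 3*√1410/5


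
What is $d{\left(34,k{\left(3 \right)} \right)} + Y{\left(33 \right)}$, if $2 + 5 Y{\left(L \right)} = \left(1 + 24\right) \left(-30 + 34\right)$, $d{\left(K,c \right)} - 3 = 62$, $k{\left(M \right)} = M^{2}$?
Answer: $\frac{423}{5} \approx 84.6$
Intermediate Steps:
$d{\left(K,c \right)} = 65$ ($d{\left(K,c \right)} = 3 + 62 = 65$)
$Y{\left(L \right)} = \frac{98}{5}$ ($Y{\left(L \right)} = - \frac{2}{5} + \frac{\left(1 + 24\right) \left(-30 + 34\right)}{5} = - \frac{2}{5} + \frac{25 \cdot 4}{5} = - \frac{2}{5} + \frac{1}{5} \cdot 100 = - \frac{2}{5} + 20 = \frac{98}{5}$)
$d{\left(34,k{\left(3 \right)} \right)} + Y{\left(33 \right)} = 65 + \frac{98}{5} = \frac{423}{5}$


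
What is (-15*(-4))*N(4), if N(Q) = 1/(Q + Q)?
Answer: 15/2 ≈ 7.5000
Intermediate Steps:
N(Q) = 1/(2*Q)
(-15*(-4))*N(4) = (-15*(-4))*((½)/4) = 60*((½)*(¼)) = 60*(⅛) = 15/2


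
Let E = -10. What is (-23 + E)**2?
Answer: 1089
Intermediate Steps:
(-23 + E)**2 = (-23 - 10)**2 = (-33)**2 = 1089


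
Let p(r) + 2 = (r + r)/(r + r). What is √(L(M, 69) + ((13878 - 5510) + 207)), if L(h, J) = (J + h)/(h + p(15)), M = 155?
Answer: √1037751/11 ≈ 92.609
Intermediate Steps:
p(r) = -1 (p(r) = -2 + (r + r)/(r + r) = -2 + (2*r)/((2*r)) = -2 + (2*r)*(1/(2*r)) = -2 + 1 = -1)
L(h, J) = (J + h)/(-1 + h) (L(h, J) = (J + h)/(h - 1) = (J + h)/(-1 + h))
√(L(M, 69) + ((13878 - 5510) + 207)) = √((69 + 155)/(-1 + 155) + ((13878 - 5510) + 207)) = √(224/154 + (8368 + 207)) = √((1/154)*224 + 8575) = √(16/11 + 8575) = √(94341/11) = √1037751/11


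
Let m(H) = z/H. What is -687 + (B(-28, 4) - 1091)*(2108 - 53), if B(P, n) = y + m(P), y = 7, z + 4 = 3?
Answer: -62390541/28 ≈ -2.2282e+6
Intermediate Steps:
z = -1 (z = -4 + 3 = -1)
m(H) = -1/H
B(P, n) = 7 - 1/P
-687 + (B(-28, 4) - 1091)*(2108 - 53) = -687 + ((7 - 1/(-28)) - 1091)*(2108 - 53) = -687 + ((7 - 1*(-1/28)) - 1091)*2055 = -687 + ((7 + 1/28) - 1091)*2055 = -687 + (197/28 - 1091)*2055 = -687 - 30351/28*2055 = -687 - 62371305/28 = -62390541/28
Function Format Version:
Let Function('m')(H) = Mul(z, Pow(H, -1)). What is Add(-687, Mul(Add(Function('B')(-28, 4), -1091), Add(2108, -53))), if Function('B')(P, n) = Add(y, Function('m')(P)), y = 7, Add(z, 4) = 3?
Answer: Rational(-62390541, 28) ≈ -2.2282e+6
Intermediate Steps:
z = -1 (z = Add(-4, 3) = -1)
Function('m')(H) = Mul(-1, Pow(H, -1))
Function('B')(P, n) = Add(7, Mul(-1, Pow(P, -1)))
Add(-687, Mul(Add(Function('B')(-28, 4), -1091), Add(2108, -53))) = Add(-687, Mul(Add(Add(7, Mul(-1, Pow(-28, -1))), -1091), Add(2108, -53))) = Add(-687, Mul(Add(Add(7, Mul(-1, Rational(-1, 28))), -1091), 2055)) = Add(-687, Mul(Add(Add(7, Rational(1, 28)), -1091), 2055)) = Add(-687, Mul(Add(Rational(197, 28), -1091), 2055)) = Add(-687, Mul(Rational(-30351, 28), 2055)) = Add(-687, Rational(-62371305, 28)) = Rational(-62390541, 28)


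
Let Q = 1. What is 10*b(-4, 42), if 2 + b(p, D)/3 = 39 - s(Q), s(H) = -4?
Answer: 1230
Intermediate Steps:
b(p, D) = 123 (b(p, D) = -6 + 3*(39 - 1*(-4)) = -6 + 3*(39 + 4) = -6 + 3*43 = -6 + 129 = 123)
10*b(-4, 42) = 10*123 = 1230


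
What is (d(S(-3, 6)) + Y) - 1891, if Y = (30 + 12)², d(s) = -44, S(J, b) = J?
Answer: -171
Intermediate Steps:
Y = 1764 (Y = 42² = 1764)
(d(S(-3, 6)) + Y) - 1891 = (-44 + 1764) - 1891 = 1720 - 1891 = -171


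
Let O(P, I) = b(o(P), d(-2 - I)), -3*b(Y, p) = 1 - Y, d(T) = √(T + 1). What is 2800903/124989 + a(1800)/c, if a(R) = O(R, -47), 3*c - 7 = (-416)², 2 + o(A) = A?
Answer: 484957281122/21630971307 ≈ 22.420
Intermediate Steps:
o(A) = -2 + A
d(T) = √(1 + T)
c = 173063/3 (c = 7/3 + (⅓)*(-416)² = 7/3 + (⅓)*173056 = 7/3 + 173056/3 = 173063/3 ≈ 57688.)
b(Y, p) = -⅓ + Y/3 (b(Y, p) = -(1 - Y)/3 = -⅓ + Y/3)
O(P, I) = -1 + P/3 (O(P, I) = -⅓ + (-2 + P)/3 = -⅓ + (-⅔ + P/3) = -1 + P/3)
a(R) = -1 + R/3
2800903/124989 + a(1800)/c = 2800903/124989 + (-1 + (⅓)*1800)/(173063/3) = 2800903*(1/124989) + (-1 + 600)*(3/173063) = 2800903/124989 + 599*(3/173063) = 2800903/124989 + 1797/173063 = 484957281122/21630971307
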